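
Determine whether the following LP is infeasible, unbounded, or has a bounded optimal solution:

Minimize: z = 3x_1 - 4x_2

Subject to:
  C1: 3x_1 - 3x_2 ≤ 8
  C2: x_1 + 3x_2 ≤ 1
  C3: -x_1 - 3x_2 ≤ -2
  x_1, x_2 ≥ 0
C2 requires x_1 + 3x_2 ≤ 1, while C3 (-x_1 - 3x_2 ≤ -2) is equivalent to x_1 + 3x_2 ≥ 2. Together they would need 2 ≤ x_1 + 3x_2 ≤ 1, which is impossible since 2 > 1. No point satisfies all constraints.

The feasible region is empty; the LP is infeasible.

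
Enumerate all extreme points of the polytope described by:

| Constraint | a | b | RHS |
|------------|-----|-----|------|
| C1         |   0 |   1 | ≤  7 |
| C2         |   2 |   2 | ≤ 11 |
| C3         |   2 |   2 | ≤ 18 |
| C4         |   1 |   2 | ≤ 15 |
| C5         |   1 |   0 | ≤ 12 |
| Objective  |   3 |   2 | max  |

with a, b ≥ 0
Each vertex is the intersection of two constraint boundaries that also satisfies all remaining constraints:
  a = 0 and b = 0 → (0, 0)
  2a + 2b = 11 and b = 0 → (5.5, 0)
  2a + 2b = 11 and a = 0 → (0, 5.5)

Vertices: (0, 0), (5.5, 0), (0, 5.5)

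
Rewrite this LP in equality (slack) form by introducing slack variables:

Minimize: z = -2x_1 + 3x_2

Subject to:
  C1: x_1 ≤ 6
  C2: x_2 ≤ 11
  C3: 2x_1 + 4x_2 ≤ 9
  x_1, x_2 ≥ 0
min z = -2x_1 + 3x_2

s.t.
  x_1 + s1 = 6
  x_2 + s2 = 11
  2x_1 + 4x_2 + s3 = 9
  x_1, x_2, s1, s2, s3 ≥ 0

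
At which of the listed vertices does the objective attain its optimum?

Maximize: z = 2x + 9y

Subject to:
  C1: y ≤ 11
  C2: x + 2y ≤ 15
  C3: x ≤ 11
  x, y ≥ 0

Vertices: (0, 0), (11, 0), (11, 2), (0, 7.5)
Evaluating z = 2x + 9y at each vertex:
  (0, 0): z = 0
  (11, 0): z = 22
  (11, 2): z = 40
  (0, 7.5): z = 67.5

The largest value is z = 67.5, attained at (0, 7.5).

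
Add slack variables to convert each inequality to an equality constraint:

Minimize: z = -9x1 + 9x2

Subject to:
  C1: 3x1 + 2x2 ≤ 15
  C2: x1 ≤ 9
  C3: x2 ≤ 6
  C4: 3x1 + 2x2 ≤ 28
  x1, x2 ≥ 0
min z = -9x1 + 9x2

s.t.
  3x1 + 2x2 + s1 = 15
  x1 + s2 = 9
  x2 + s3 = 6
  3x1 + 2x2 + s4 = 28
  x1, x2, s1, s2, s3, s4 ≥ 0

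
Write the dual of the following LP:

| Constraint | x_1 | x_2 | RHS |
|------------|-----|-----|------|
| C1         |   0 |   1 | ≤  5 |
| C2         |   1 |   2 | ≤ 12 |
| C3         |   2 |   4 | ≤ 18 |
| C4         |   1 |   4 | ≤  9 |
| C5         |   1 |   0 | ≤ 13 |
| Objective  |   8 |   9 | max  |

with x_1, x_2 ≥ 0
Minimize: z = 5y1 + 12y2 + 18y3 + 9y4 + 13y5

Subject to:
  C1: -y2 - 2y3 - y4 - y5 ≤ -8
  C2: -y1 - 2y2 - 4y3 - 4y4 ≤ -9
  y1, y2, y3, y4, y5 ≥ 0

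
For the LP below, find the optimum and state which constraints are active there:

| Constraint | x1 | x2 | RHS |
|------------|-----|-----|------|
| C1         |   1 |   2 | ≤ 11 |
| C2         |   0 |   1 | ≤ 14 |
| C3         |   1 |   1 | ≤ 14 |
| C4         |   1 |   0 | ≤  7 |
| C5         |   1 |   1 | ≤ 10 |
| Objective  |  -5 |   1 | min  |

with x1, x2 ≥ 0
Optimal: x1 = 7, x2 = 0
Slack at optimum:
  C1: slack = 4
  C2: slack = 14
  C3: slack = 7
  C4: slack = 0 (binding)
  C5: slack = 3
  x1 ≥ 0: x1 = 7
  x2 ≥ 0: x2 = 0 (binding)
Binding constraints: C4, x2 ≥ 0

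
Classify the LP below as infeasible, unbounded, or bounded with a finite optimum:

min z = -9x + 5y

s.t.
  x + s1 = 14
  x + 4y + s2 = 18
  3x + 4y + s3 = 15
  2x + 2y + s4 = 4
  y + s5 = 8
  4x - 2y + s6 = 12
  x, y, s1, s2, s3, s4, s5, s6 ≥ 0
The point (2, 0) satisfies every constraint, so the LP is feasible; the constraints give x ≤ 14 and y ≤ 8, which with x, y ≥ 0 keep the feasible region inside a bounded box. A feasible, bounded LP attains a finite optimum at a vertex.

The LP has an optimal solution: (2, 0) with z = -18.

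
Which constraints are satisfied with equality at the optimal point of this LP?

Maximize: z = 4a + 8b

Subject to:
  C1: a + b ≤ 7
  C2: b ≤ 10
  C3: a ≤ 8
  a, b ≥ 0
Optimal: a = 0, b = 7
Slack at optimum:
  C1: slack = 0 (binding)
  C2: slack = 3
  C3: slack = 8
  a ≥ 0: a = 0 (binding)
  b ≥ 0: b = 7
Binding constraints: C1, a ≥ 0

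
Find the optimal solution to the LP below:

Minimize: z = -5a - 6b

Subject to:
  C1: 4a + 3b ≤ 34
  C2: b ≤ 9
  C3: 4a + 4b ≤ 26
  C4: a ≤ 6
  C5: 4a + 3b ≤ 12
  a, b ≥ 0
a = 0, b = 4, z = -24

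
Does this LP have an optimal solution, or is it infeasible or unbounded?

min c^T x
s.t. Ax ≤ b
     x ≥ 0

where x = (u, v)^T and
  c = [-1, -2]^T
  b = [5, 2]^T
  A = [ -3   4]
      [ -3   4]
Feasible point: (0, 0) satisfies every constraint, so the LP is feasible.
Direction d = (1, 0): for each constraint row a, a·d ≤ 0 —
  (-3)(1) + (4)(0) = -3 ≤ 0
  (-3)(1) + (4)(0) = -3 ≤ 0
and d ≥ 0, so (0, 0) + t·d stays feasible for every t ≥ 0. Along this ray z = -u - 2v changes by -1 per unit t, so z → −∞.

Unbounded — the objective can decrease without bound over the feasible region.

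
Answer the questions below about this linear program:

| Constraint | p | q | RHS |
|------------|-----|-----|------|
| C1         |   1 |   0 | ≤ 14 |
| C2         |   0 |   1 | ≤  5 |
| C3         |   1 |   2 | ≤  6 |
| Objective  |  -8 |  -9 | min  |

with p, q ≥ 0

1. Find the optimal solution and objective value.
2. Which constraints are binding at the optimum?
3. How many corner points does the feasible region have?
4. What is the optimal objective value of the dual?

1. p = 6, q = 0, z = -48
2. C3, q ≥ 0
3. 3
4. -48 (by strong duality, equal to the primal optimum)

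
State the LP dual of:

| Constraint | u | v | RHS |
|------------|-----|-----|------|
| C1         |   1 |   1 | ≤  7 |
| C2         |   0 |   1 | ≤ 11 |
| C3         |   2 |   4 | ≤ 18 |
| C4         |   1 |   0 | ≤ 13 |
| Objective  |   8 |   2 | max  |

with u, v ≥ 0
Minimize: z = 7y1 + 11y2 + 18y3 + 13y4

Subject to:
  C1: -y1 - 2y3 - y4 ≤ -8
  C2: -y1 - y2 - 4y3 ≤ -2
  y1, y2, y3, y4 ≥ 0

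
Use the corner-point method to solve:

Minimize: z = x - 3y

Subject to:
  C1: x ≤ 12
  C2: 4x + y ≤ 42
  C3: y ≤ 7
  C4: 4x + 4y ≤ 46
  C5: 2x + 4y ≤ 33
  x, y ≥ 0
x = 0, y = 7, z = -21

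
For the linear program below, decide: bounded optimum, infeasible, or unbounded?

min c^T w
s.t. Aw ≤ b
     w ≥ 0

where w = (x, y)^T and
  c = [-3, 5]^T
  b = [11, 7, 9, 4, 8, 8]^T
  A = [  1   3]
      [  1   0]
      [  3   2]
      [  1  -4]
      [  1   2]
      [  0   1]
The point (3, 0) satisfies every constraint, so the LP is feasible; the constraints give x ≤ 7 and y ≤ 8, which with x, y ≥ 0 keep the feasible region inside a bounded box. A feasible, bounded LP attains a finite optimum at a vertex.

Evaluating z = -3x + 5y at each vertex:
  (0, 0): z = 0
  (3, 0): z = -9
  (0.7143, 3.429): z = 15
  (0, 3.667): z = 18.33

Feasible with finite optimum z* = -9 at (3, 0).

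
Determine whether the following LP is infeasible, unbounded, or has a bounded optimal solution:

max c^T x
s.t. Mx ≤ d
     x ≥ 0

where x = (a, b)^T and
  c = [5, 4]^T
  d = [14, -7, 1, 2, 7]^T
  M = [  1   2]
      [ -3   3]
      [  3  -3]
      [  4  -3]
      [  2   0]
One constraint requires 3a - 3b ≤ 1, while the constraint -3a + 3b ≤ -7 is equivalent to 3a - 3b ≥ 7. Together they would need 7 ≤ 3a - 3b ≤ 1, which is impossible since 7 > 1. No point satisfies all constraints.

The feasible region is empty; the LP is infeasible.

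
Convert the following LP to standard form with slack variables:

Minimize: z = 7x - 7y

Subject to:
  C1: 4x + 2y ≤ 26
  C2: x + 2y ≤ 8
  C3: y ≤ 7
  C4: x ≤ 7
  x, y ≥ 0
min z = 7x - 7y

s.t.
  4x + 2y + s1 = 26
  x + 2y + s2 = 8
  y + s3 = 7
  x + s4 = 7
  x, y, s1, s2, s3, s4 ≥ 0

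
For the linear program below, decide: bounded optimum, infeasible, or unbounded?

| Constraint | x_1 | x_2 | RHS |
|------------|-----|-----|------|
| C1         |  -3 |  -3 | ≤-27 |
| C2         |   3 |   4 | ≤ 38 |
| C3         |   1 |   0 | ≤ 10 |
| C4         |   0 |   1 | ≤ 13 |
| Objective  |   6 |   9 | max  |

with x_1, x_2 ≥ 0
The point (0, 9.5) satisfies every constraint, so the LP is feasible; the constraints give x_1 ≤ 10 and x_2 ≤ 13, which with x_1, x_2 ≥ 0 keep the feasible region inside a bounded box. A feasible, bounded LP attains a finite optimum at a vertex.

Bounded optimum: z* = 85.5 at (0, 9.5).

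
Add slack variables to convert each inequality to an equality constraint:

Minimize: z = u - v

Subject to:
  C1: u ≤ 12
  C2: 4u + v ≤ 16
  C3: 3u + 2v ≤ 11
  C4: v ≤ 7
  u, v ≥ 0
min z = u - v

s.t.
  u + s1 = 12
  4u + v + s2 = 16
  3u + 2v + s3 = 11
  v + s4 = 7
  u, v, s1, s2, s3, s4 ≥ 0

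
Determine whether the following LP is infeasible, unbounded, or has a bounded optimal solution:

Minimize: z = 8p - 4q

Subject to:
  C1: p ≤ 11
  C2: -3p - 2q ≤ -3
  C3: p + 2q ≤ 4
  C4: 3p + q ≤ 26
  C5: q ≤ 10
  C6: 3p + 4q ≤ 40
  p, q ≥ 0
The point (0, 2) satisfies every constraint, so the LP is feasible; the constraints give p ≤ 11 and q ≤ 10, which with p, q ≥ 0 keep the feasible region inside a bounded box. A feasible, bounded LP attains a finite optimum at a vertex.

Evaluating z = 8p - 4q at each vertex:
  (1, 0): z = 8
  (4, 0): z = 32
  (0, 2): z = -8
  (0, 1.5): z = -6

The LP has an optimal solution: (0, 2) with z = -8.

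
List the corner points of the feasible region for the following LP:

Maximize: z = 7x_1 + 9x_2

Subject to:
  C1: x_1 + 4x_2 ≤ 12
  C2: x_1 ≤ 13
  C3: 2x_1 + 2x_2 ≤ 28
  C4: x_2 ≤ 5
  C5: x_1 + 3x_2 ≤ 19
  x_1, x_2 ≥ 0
Each vertex is the intersection of two constraint boundaries that also satisfies all remaining constraints:
  x_1 = 0 and x_2 = 0 → (0, 0)
  x_1 + 4x_2 = 12 and x_2 = 0 → (12, 0)
  x_1 + 4x_2 = 12 and x_1 = 0 → (0, 3)

Vertices: (0, 0), (12, 0), (0, 3)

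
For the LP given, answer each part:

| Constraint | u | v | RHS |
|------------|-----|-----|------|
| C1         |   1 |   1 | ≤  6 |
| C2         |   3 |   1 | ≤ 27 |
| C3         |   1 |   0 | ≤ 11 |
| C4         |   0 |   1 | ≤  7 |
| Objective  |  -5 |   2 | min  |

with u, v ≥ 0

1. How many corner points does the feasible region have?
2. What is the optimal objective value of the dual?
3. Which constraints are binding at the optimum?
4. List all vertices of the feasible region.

1. 3
2. -30 (by strong duality, equal to the primal optimum)
3. C1, v ≥ 0
4. (0, 0), (6, 0), (0, 6)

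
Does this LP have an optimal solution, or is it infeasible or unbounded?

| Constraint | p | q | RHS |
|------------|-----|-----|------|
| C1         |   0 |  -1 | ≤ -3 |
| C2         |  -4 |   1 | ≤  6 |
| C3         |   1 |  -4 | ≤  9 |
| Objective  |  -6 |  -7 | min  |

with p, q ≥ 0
Feasible point: (0, 3) satisfies every constraint, so the LP is feasible.
Direction d = (1, 1): for each constraint row a, a·d ≤ 0 —
  (0)(1) + (-1)(1) = -1 ≤ 0
  (-4)(1) + (1)(1) = -3 ≤ 0
  (1)(1) + (-4)(1) = -3 ≤ 0
and d ≥ 0, so (0, 3) + t·d stays feasible for every t ≥ 0. Along this ray z = -6p - 7q changes by -13 per unit t, so z → −∞.

Unbounded — the objective can decrease without bound over the feasible region.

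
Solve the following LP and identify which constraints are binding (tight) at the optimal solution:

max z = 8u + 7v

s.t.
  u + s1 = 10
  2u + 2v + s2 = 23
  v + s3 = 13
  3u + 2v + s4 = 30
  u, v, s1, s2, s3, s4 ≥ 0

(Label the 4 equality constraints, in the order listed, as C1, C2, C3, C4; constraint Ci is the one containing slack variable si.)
Optimal: u = 7, v = 4.5
Slack at optimum:
  C1: slack = 3
  C2: slack = 0 (binding)
  C3: slack = 8.5
  C4: slack = 0 (binding)
  u ≥ 0: u = 7
  v ≥ 0: v = 4.5
Binding constraints: C2, C4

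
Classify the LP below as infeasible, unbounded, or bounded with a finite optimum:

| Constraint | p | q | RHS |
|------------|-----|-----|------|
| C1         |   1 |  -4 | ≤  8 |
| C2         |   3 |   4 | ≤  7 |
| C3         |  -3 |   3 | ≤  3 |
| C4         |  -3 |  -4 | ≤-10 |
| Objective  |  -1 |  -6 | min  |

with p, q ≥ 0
C2 requires 3p + 4q ≤ 7, while C4 (-3p - 4q ≤ -10) is equivalent to 3p + 4q ≥ 10. Together they would need 10 ≤ 3p + 4q ≤ 7, which is impossible since 10 > 7. No point satisfies all constraints.

The feasible region is empty; the LP is infeasible.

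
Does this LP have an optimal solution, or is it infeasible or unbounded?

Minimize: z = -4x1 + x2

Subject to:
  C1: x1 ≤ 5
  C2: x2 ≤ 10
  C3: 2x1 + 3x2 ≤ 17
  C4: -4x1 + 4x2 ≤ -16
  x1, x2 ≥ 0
The point (5, 0) satisfies every constraint, so the LP is feasible; the constraints give x1 ≤ 5 and x2 ≤ 10, which with x1, x2 ≥ 0 keep the feasible region inside a bounded box. A feasible, bounded LP attains a finite optimum at a vertex.

Evaluating z = -4x1 + x2 at each vertex:
  (4, 0): z = -16
  (5, 0): z = -20
  (5, 1): z = -19

The LP has an optimal solution: (5, 0) with z = -20.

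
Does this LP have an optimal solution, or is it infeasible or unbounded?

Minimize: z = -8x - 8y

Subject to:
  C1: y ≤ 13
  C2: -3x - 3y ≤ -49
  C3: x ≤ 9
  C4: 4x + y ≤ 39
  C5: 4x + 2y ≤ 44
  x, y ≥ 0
The point (4.5, 13) satisfies every constraint, so the LP is feasible; the constraints give x ≤ 9 and y ≤ 13, which with x, y ≥ 0 keep the feasible region inside a bounded box. A feasible, bounded LP attains a finite optimum at a vertex.

Bounded optimum: z* = -140 at (4.5, 13).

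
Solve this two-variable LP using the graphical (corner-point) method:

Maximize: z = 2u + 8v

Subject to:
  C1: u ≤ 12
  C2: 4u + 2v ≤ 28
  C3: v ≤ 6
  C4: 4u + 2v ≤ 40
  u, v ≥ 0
u = 4, v = 6, z = 56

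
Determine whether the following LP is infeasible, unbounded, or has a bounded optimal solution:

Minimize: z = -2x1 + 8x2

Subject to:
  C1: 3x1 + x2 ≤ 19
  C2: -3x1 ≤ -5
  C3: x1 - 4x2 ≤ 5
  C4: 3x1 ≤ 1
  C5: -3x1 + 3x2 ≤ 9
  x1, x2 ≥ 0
C4 requires 3x1 ≤ 1, while C2 (-3x1 ≤ -5) is equivalent to 3x1 ≥ 5. Together they would need 5 ≤ 3x1 ≤ 1, which is impossible since 5 > 1. No point satisfies all constraints.

The feasible region is empty; the LP is infeasible.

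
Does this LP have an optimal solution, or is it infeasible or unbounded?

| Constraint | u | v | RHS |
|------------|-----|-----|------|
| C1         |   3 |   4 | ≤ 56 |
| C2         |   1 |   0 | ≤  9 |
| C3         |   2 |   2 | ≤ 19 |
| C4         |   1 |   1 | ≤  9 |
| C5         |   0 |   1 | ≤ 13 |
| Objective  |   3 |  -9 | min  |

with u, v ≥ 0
The point (0, 9) satisfies every constraint, so the LP is feasible; the constraints give u ≤ 9 and v ≤ 13, which with u, v ≥ 0 keep the feasible region inside a bounded box. A feasible, bounded LP attains a finite optimum at a vertex.

The LP has an optimal solution: (0, 9) with z = -81.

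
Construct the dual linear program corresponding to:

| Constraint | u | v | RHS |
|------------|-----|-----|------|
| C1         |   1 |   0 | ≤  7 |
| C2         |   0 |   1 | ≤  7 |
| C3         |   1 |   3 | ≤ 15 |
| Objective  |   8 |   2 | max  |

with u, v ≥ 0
Minimize: z = 7y1 + 7y2 + 15y3

Subject to:
  C1: -y1 - y3 ≤ -8
  C2: -y2 - 3y3 ≤ -2
  y1, y2, y3 ≥ 0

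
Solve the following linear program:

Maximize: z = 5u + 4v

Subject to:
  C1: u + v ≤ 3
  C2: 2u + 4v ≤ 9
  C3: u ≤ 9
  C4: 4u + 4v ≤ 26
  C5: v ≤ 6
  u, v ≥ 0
u = 3, v = 0, z = 15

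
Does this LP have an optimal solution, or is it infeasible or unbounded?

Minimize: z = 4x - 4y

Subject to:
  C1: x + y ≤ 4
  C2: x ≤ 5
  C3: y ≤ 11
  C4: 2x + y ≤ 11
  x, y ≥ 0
The point (0, 4) satisfies every constraint, so the LP is feasible; the constraints give x ≤ 5 and y ≤ 11, which with x, y ≥ 0 keep the feasible region inside a bounded box. A feasible, bounded LP attains a finite optimum at a vertex.

Bounded optimum: z* = -16 at (0, 4).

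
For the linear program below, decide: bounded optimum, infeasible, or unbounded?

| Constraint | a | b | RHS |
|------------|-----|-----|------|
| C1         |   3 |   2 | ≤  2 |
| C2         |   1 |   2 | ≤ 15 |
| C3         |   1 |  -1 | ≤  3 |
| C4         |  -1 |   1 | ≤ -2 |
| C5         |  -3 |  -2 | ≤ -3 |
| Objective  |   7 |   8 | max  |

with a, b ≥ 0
C1 requires 3a + 2b ≤ 2, while C5 (-3a - 2b ≤ -3) is equivalent to 3a + 2b ≥ 3. Together they would need 3 ≤ 3a + 2b ≤ 2, which is impossible since 3 > 2. No point satisfies all constraints.

The feasible region is empty; the LP is infeasible.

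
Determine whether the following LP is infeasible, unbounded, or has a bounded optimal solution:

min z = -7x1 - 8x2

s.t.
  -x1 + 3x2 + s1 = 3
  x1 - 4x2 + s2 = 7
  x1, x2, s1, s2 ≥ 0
Feasible point: (0, 0) satisfies every constraint, so the LP is feasible.
Direction d = (3, 1): for each constraint row a, a·d ≤ 0 —
  (-1)(3) + (3)(1) = 0 ≤ 0
  (1)(3) + (-4)(1) = -1 ≤ 0
and d ≥ 0, so (0, 0) + t·d stays feasible for every t ≥ 0. Along this ray z = -7x1 - 8x2 changes by -29 per unit t, so z → −∞.

The LP is unbounded; z can be made arbitrarily small.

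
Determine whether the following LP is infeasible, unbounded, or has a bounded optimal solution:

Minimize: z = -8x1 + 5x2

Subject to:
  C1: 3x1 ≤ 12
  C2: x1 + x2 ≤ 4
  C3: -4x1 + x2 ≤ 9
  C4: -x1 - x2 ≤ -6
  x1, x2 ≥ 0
C2 requires x1 + x2 ≤ 4, while C4 (-x1 - x2 ≤ -6) is equivalent to x1 + x2 ≥ 6. Together they would need 6 ≤ x1 + x2 ≤ 4, which is impossible since 6 > 4. No point satisfies all constraints.

Infeasible — the constraint set is empty.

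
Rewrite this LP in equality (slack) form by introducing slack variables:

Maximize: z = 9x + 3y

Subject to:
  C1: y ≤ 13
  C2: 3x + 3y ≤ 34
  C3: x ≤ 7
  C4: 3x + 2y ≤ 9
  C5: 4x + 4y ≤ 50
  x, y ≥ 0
max z = 9x + 3y

s.t.
  y + s1 = 13
  3x + 3y + s2 = 34
  x + s3 = 7
  3x + 2y + s4 = 9
  4x + 4y + s5 = 50
  x, y, s1, s2, s3, s4, s5 ≥ 0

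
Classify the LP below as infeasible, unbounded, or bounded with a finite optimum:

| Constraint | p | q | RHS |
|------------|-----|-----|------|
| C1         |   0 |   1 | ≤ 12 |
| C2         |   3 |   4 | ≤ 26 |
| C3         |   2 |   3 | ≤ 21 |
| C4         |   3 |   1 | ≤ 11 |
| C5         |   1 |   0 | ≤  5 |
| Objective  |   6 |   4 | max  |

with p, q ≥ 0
The point (2, 5) satisfies every constraint, so the LP is feasible; the constraints give p ≤ 5 and q ≤ 12, which with p, q ≥ 0 keep the feasible region inside a bounded box. A feasible, bounded LP attains a finite optimum at a vertex.

Evaluating z = 6p + 4q at each vertex:
  (0, 0): z = 0
  (3.667, 0): z = 22
  (2, 5): z = 32
  (0, 6.5): z = 26

Bounded optimum: z* = 32 at (2, 5).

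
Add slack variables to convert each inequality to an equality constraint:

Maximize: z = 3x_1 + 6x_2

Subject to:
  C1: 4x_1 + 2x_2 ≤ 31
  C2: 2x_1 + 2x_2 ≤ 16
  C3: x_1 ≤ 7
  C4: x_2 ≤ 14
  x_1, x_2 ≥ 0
max z = 3x_1 + 6x_2

s.t.
  4x_1 + 2x_2 + s1 = 31
  2x_1 + 2x_2 + s2 = 16
  x_1 + s3 = 7
  x_2 + s4 = 14
  x_1, x_2, s1, s2, s3, s4 ≥ 0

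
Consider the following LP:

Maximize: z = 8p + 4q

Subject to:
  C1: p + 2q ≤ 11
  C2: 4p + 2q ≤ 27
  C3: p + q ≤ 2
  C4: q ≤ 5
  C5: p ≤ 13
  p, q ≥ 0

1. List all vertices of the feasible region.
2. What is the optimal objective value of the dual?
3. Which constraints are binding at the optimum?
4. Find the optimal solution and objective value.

1. (0, 0), (2, 0), (0, 2)
2. 16 (by strong duality, equal to the primal optimum)
3. C3, q ≥ 0
4. p = 2, q = 0, z = 16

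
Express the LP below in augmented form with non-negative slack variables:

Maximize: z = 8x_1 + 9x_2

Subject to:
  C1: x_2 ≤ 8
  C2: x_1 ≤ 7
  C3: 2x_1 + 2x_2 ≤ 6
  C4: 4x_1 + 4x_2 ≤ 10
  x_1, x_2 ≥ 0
max z = 8x_1 + 9x_2

s.t.
  x_2 + s1 = 8
  x_1 + s2 = 7
  2x_1 + 2x_2 + s3 = 6
  4x_1 + 4x_2 + s4 = 10
  x_1, x_2, s1, s2, s3, s4 ≥ 0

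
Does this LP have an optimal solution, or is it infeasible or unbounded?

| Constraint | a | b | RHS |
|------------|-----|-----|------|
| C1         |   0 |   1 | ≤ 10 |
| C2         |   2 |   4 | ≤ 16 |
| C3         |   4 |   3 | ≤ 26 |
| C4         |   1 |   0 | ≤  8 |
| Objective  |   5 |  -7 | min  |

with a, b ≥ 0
The point (0, 4) satisfies every constraint, so the LP is feasible; the constraints give a ≤ 8 and b ≤ 10, which with a, b ≥ 0 keep the feasible region inside a bounded box. A feasible, bounded LP attains a finite optimum at a vertex.

Evaluating z = 5a - 7b at each vertex:
  (0, 0): z = 0
  (6.5, 0): z = 32.5
  (5.6, 1.2): z = 19.6
  (0, 4): z = -28

Bounded optimum: z* = -28 at (0, 4).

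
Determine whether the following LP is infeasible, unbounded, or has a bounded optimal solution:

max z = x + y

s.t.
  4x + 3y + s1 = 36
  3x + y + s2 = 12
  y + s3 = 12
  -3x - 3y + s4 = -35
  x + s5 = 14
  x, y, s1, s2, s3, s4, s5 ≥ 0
The point (0, 12) satisfies every constraint, so the LP is feasible; the constraints give x ≤ 14 and y ≤ 12, which with x, y ≥ 0 keep the feasible region inside a bounded box. A feasible, bounded LP attains a finite optimum at a vertex.

Evaluating z = x + y at each vertex:
  (0, 11.67): z = 11.67
  (0.1667, 11.5): z = 11.67
  (0, 12): z = 12

Bounded optimum: z* = 12 at (0, 12).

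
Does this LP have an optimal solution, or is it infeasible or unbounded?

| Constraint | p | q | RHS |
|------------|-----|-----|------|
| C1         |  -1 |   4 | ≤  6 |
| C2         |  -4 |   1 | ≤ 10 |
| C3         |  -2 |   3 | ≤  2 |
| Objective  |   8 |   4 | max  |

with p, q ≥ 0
Feasible point: (0, 0) satisfies every constraint, so the LP is feasible.
Direction d = (1, 0): for each constraint row a, a·d ≤ 0 —
  (-1)(1) + (4)(0) = -1 ≤ 0
  (-4)(1) + (1)(0) = -4 ≤ 0
  (-2)(1) + (3)(0) = -2 ≤ 0
and d ≥ 0, so (0, 0) + t·d stays feasible for every t ≥ 0. Along this ray z = 8p + 4q changes by 8 per unit t, so z → +∞.

The LP is unbounded; z can be made arbitrarily large.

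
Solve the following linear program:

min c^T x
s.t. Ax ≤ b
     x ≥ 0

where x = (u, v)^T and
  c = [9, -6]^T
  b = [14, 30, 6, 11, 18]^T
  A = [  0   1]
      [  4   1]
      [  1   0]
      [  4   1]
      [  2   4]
Each vertex is the intersection of two constraint boundaries that also satisfies all remaining constraints:
  u = 0 and v = 0 → (0, 0)
  4u + v = 11 and v = 0 → (2.75, 0)
  4u + v = 11 and 2u + 4v = 18 → (1.857, 3.571)
  2u + 4v = 18 and u = 0 → (0, 4.5)

Evaluating z = 9u - 6v at each vertex:
  (0, 0): z = 0
  (2.75, 0): z = 24.75
  (1.857, 3.571): z = -4.714
  (0, 4.5): z = -27

The minimum is at (0, 4.5) with z = -27.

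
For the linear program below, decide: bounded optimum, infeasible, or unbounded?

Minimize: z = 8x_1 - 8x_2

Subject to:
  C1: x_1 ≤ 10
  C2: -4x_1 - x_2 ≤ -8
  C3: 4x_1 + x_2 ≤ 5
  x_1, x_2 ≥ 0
C3 requires 4x_1 + x_2 ≤ 5, while C2 (-4x_1 - x_2 ≤ -8) is equivalent to 4x_1 + x_2 ≥ 8. Together they would need 8 ≤ 4x_1 + x_2 ≤ 5, which is impossible since 8 > 5. No point satisfies all constraints.

Infeasible: no point satisfies all constraints simultaneously.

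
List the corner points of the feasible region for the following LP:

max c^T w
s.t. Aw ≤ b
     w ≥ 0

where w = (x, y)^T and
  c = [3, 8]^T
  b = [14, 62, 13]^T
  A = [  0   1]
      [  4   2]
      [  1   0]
Each vertex is the intersection of two constraint boundaries that also satisfies all remaining constraints:
  x = 0 and y = 0 → (0, 0)
  x = 13 and y = 0 → (13, 0)
  4x + 2y = 62 and x = 13 → (13, 5)
  y = 14 and 4x + 2y = 62 → (8.5, 14)
  y = 14 and x = 0 → (0, 14)

Vertices: (0, 0), (13, 0), (13, 5), (8.5, 14), (0, 14)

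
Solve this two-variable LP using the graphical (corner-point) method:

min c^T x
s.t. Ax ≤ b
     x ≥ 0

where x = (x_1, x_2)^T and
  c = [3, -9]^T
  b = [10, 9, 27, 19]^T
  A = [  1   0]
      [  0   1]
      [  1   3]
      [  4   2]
Each vertex is the intersection of two constraint boundaries that also satisfies all remaining constraints:
  x_1 = 0 and x_2 = 0 → (0, 0)
  4x_1 + 2x_2 = 19 and x_2 = 0 → (4.75, 0)
  x_1 + 3x_2 = 27 and 4x_1 + 2x_2 = 19 → (0.3, 8.9)
  x_2 = 9 and x_1 + 3x_2 = 27 → (0, 9)

Evaluating z = 3x_1 - 9x_2 at each vertex:
  (0, 0): z = 0
  (4.75, 0): z = 14.25
  (0.3, 8.9): z = -79.2
  (0, 9): z = -81

The minimum is at (0, 9) with z = -81.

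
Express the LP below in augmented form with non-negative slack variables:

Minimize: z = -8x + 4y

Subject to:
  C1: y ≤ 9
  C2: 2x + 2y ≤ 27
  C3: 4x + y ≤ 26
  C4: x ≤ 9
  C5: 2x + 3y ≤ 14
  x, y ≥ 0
min z = -8x + 4y

s.t.
  y + s1 = 9
  2x + 2y + s2 = 27
  4x + y + s3 = 26
  x + s4 = 9
  2x + 3y + s5 = 14
  x, y, s1, s2, s3, s4, s5 ≥ 0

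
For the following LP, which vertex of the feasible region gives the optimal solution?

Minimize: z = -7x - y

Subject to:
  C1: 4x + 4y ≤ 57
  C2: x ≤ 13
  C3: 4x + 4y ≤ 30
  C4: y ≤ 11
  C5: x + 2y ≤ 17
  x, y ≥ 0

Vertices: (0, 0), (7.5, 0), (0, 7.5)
Evaluating z = -7x - y at each vertex:
  (0, 0): z = 0
  (7.5, 0): z = -52.5
  (0, 7.5): z = -7.5

The smallest value is z = -52.5, attained at (7.5, 0).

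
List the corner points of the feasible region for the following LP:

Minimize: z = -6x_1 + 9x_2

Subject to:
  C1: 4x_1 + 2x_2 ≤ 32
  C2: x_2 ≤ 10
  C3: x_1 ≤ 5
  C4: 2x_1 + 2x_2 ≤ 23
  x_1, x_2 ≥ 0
Each vertex is the intersection of two constraint boundaries that also satisfies all remaining constraints:
  x_1 = 0 and x_2 = 0 → (0, 0)
  x_1 = 5 and x_2 = 0 → (5, 0)
  4x_1 + 2x_2 = 32 and x_1 = 5 → (5, 6)
  4x_1 + 2x_2 = 32 and 2x_1 + 2x_2 = 23 → (4.5, 7)
  x_2 = 10 and 2x_1 + 2x_2 = 23 → (1.5, 10)
  x_2 = 10 and x_1 = 0 → (0, 10)

Vertices: (0, 0), (5, 0), (5, 6), (4.5, 7), (1.5, 10), (0, 10)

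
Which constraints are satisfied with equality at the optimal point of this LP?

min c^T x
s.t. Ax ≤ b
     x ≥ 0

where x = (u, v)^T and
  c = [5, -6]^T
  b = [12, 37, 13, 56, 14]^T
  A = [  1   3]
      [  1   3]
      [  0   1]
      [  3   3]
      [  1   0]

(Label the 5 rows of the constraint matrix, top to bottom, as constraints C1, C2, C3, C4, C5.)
Optimal: u = 0, v = 4
Binding: C1, u ≥ 0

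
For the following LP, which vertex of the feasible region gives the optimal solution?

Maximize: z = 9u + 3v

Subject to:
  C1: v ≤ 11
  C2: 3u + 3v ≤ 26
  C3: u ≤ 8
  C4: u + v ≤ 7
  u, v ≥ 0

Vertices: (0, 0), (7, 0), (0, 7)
Evaluating z = 9u + 3v at each vertex:
  (0, 0): z = 0
  (7, 0): z = 63
  (0, 7): z = 21

The largest value is z = 63, attained at (7, 0).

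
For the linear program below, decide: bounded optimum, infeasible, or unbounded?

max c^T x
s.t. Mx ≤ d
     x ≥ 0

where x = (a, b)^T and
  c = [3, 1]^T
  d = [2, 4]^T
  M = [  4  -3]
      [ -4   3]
Feasible point: (0, 0) satisfies every constraint, so the LP is feasible.
Direction d = (3, 4): for each constraint row a, a·d ≤ 0 —
  (4)(3) + (-3)(4) = 0 ≤ 0
  (-4)(3) + (3)(4) = 0 ≤ 0
and d ≥ 0, so (0, 0) + t·d stays feasible for every t ≥ 0. Along this ray z = 3a + b changes by 13 per unit t, so z → +∞.

Unbounded — the objective can increase without bound over the feasible region.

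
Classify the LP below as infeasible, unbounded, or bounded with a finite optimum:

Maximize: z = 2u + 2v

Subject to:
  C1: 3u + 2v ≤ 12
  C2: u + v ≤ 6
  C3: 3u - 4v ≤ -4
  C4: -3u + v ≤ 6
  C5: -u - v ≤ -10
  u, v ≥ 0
C2 requires u + v ≤ 6, while C5 (-u - v ≤ -10) is equivalent to u + v ≥ 10. Together they would need 10 ≤ u + v ≤ 6, which is impossible since 10 > 6. No point satisfies all constraints.

Infeasible: no point satisfies all constraints simultaneously.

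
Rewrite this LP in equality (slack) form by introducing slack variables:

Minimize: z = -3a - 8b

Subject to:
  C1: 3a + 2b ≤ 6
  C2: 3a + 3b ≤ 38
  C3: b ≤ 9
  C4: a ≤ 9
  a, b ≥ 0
min z = -3a - 8b

s.t.
  3a + 2b + s1 = 6
  3a + 3b + s2 = 38
  b + s3 = 9
  a + s4 = 9
  a, b, s1, s2, s3, s4 ≥ 0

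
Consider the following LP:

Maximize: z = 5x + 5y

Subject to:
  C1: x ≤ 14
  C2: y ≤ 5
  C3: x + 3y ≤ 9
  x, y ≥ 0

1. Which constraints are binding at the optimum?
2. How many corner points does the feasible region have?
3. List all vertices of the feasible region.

1. C3, y ≥ 0
2. 3
3. (0, 0), (9, 0), (0, 3)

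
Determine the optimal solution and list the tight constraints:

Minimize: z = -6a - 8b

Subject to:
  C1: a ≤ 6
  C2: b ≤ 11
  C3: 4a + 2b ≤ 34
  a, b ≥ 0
Optimal: a = 3, b = 11
Binding: C2, C3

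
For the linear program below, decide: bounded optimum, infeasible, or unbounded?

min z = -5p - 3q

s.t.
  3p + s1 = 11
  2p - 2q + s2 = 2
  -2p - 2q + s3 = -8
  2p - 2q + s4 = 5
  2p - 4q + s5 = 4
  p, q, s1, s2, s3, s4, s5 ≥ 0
Feasible point: (0, 4) satisfies every constraint, so the LP is feasible.
Direction d = (0, 1): for each constraint row a, a·d ≤ 0 —
  (3)(0) + (0)(1) = 0 ≤ 0
  (2)(0) + (-2)(1) = -2 ≤ 0
  (-2)(0) + (-2)(1) = -2 ≤ 0
  (2)(0) + (-2)(1) = -2 ≤ 0
  (2)(0) + (-4)(1) = -4 ≤ 0
and d ≥ 0, so (0, 4) + t·d stays feasible for every t ≥ 0. Along this ray z = -5p - 3q changes by -3 per unit t, so z → −∞.

Unbounded: there is a feasible ray along which z → −∞.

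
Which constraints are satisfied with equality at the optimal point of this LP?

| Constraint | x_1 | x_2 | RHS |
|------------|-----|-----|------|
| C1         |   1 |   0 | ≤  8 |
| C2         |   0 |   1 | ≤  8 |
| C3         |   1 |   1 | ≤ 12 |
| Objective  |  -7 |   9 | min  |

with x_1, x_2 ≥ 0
Optimal: x_1 = 8, x_2 = 0
Slack at optimum:
  C1: slack = 0 (binding)
  C2: slack = 8
  C3: slack = 4
  x_1 ≥ 0: x_1 = 8
  x_2 ≥ 0: x_2 = 0 (binding)
Binding constraints: C1, x_2 ≥ 0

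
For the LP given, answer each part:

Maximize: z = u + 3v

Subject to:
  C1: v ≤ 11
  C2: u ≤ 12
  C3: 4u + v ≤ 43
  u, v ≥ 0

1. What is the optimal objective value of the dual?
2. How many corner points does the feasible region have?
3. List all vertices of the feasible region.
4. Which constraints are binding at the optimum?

1. 41 (by strong duality, equal to the primal optimum)
2. 4
3. (0, 0), (10.75, 0), (8, 11), (0, 11)
4. C1, C3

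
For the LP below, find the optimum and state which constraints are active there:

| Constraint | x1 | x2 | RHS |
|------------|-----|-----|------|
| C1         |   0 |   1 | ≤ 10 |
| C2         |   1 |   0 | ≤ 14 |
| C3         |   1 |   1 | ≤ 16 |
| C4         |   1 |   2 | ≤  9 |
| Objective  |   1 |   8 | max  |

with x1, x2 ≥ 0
Optimal: x1 = 0, x2 = 4.5
Binding: C4, x1 ≥ 0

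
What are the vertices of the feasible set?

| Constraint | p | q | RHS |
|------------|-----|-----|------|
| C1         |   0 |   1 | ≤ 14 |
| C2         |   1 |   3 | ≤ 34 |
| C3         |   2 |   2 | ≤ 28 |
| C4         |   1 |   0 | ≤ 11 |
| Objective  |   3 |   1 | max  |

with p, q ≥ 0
Each vertex is the intersection of two constraint boundaries that also satisfies all remaining constraints:
  p = 0 and q = 0 → (0, 0)
  p = 11 and q = 0 → (11, 0)
  2p + 2q = 28 and p = 11 → (11, 3)
  p + 3q = 34 and 2p + 2q = 28 → (4, 10)
  p + 3q = 34 and p = 0 → (0, 11.33)

Vertices: (0, 0), (11, 0), (11, 3), (4, 10), (0, 11.33)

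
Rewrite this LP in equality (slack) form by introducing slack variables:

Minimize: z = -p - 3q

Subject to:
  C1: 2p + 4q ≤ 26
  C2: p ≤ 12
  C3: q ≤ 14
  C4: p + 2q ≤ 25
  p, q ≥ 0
min z = -p - 3q

s.t.
  2p + 4q + s1 = 26
  p + s2 = 12
  q + s3 = 14
  p + 2q + s4 = 25
  p, q, s1, s2, s3, s4 ≥ 0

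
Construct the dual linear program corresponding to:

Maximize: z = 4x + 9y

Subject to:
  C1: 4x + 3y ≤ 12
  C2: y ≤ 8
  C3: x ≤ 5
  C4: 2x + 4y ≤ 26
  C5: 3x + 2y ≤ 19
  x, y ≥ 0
Minimize: z = 12y1 + 8y2 + 5y3 + 26y4 + 19y5

Subject to:
  C1: -4y1 - y3 - 2y4 - 3y5 ≤ -4
  C2: -3y1 - y2 - 4y4 - 2y5 ≤ -9
  y1, y2, y3, y4, y5 ≥ 0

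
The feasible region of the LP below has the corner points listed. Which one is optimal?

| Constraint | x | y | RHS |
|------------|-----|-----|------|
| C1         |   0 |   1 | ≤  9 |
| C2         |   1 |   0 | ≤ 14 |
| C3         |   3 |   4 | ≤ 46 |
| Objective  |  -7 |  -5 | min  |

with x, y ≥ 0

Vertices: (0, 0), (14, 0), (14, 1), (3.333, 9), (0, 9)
Evaluating z = -7x - 5y at each vertex:
  (0, 0): z = 0
  (14, 0): z = -98
  (14, 1): z = -103
  (3.333, 9): z = -68.33
  (0, 9): z = -45

The smallest value is z = -103, attained at (14, 1).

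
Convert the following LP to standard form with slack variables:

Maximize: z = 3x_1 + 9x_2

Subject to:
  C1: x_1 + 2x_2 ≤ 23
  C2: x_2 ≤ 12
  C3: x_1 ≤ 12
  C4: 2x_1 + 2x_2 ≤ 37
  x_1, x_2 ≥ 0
max z = 3x_1 + 9x_2

s.t.
  x_1 + 2x_2 + s1 = 23
  x_2 + s2 = 12
  x_1 + s3 = 12
  2x_1 + 2x_2 + s4 = 37
  x_1, x_2, s1, s2, s3, s4 ≥ 0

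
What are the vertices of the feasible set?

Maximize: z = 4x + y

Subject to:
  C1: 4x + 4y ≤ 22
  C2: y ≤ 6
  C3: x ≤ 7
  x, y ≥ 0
Each vertex is the intersection of two constraint boundaries that also satisfies all remaining constraints:
  x = 0 and y = 0 → (0, 0)
  4x + 4y = 22 and y = 0 → (5.5, 0)
  4x + 4y = 22 and x = 0 → (0, 5.5)

Vertices: (0, 0), (5.5, 0), (0, 5.5)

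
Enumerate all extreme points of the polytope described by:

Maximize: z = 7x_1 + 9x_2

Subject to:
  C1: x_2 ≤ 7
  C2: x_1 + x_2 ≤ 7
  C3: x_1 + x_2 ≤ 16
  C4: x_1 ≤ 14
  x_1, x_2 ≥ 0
Each vertex is the intersection of two constraint boundaries that also satisfies all remaining constraints:
  x_1 = 0 and x_2 = 0 → (0, 0)
  x_1 + x_2 = 7 and x_2 = 0 → (7, 0)
  x_2 = 7 and x_1 + x_2 = 7 → (0, 7)

Vertices: (0, 0), (7, 0), (0, 7)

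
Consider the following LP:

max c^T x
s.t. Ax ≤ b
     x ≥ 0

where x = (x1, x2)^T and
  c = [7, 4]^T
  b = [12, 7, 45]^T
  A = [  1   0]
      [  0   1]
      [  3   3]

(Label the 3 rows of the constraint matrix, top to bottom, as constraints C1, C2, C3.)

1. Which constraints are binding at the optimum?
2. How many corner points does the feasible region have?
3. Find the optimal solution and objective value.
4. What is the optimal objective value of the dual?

1. C1, C3
2. 5
3. x1 = 12, x2 = 3, z = 96
4. 96 (by strong duality, equal to the primal optimum)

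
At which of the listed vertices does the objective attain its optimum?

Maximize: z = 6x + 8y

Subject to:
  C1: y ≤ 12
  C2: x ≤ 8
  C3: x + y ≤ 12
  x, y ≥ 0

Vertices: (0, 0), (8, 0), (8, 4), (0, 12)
(0, 12) with z = 96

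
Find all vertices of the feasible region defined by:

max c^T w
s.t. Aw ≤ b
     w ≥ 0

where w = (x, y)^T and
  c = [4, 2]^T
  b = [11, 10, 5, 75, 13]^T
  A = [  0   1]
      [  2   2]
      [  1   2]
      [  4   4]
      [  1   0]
Each vertex is the intersection of two constraint boundaries that also satisfies all remaining constraints:
  x = 0 and y = 0 → (0, 0)
  2x + 2y = 10 and x + 2y = 5 → (5, 0)
  x + 2y = 5 and x = 0 → (0, 2.5)

Vertices: (0, 0), (5, 0), (0, 2.5)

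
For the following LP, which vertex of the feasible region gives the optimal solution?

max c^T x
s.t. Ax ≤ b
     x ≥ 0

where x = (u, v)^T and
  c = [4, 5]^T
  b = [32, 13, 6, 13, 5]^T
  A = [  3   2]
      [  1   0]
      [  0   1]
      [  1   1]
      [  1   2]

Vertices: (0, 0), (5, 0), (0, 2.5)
Evaluating z = 4u + 5v at each vertex:
  (0, 0): z = 0
  (5, 0): z = 20
  (0, 2.5): z = 12.5

The largest value is z = 20, attained at (5, 0).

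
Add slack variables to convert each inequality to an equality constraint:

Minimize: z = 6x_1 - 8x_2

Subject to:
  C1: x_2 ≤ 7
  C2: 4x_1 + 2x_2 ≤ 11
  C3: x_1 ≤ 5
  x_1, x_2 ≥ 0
min z = 6x_1 - 8x_2

s.t.
  x_2 + s1 = 7
  4x_1 + 2x_2 + s2 = 11
  x_1 + s3 = 5
  x_1, x_2, s1, s2, s3 ≥ 0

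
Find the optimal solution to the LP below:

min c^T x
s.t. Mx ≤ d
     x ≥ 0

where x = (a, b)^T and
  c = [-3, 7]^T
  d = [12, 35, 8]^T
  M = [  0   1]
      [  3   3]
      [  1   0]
a = 8, b = 0, z = -24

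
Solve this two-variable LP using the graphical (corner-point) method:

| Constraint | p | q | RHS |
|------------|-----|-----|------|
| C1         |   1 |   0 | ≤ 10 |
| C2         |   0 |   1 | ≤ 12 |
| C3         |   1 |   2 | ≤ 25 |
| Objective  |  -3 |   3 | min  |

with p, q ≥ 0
Each vertex is the intersection of two constraint boundaries that also satisfies all remaining constraints:
  p = 0 and q = 0 → (0, 0)
  p = 10 and q = 0 → (10, 0)
  p = 10 and p + 2q = 25 → (10, 7.5)
  q = 12 and p + 2q = 25 → (1, 12)
  q = 12 and p = 0 → (0, 12)

Evaluating z = -3p + 3q at each vertex:
  (0, 0): z = 0
  (10, 0): z = -30
  (10, 7.5): z = -7.5
  (1, 12): z = 33
  (0, 12): z = 36

The minimum is at (10, 0) with z = -30.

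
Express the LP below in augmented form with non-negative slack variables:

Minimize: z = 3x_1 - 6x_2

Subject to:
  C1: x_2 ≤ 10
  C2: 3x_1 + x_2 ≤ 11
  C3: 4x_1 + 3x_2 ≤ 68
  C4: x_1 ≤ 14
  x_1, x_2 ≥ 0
min z = 3x_1 - 6x_2

s.t.
  x_2 + s1 = 10
  3x_1 + x_2 + s2 = 11
  4x_1 + 3x_2 + s3 = 68
  x_1 + s4 = 14
  x_1, x_2, s1, s2, s3, s4 ≥ 0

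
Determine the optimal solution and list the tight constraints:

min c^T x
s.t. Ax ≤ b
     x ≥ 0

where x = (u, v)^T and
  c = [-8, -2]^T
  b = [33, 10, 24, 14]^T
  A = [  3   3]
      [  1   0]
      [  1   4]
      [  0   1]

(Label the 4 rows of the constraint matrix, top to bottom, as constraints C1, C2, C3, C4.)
Optimal: u = 10, v = 1
Binding: C1, C2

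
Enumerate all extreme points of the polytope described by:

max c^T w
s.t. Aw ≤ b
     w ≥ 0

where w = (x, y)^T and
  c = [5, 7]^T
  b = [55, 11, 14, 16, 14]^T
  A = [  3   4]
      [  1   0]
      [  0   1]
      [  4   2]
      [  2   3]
Each vertex is the intersection of two constraint boundaries that also satisfies all remaining constraints:
  x = 0 and y = 0 → (0, 0)
  4x + 2y = 16 and y = 0 → (4, 0)
  4x + 2y = 16 and 2x + 3y = 14 → (2.5, 3)
  2x + 3y = 14 and x = 0 → (0, 4.667)

Vertices: (0, 0), (4, 0), (2.5, 3), (0, 4.667)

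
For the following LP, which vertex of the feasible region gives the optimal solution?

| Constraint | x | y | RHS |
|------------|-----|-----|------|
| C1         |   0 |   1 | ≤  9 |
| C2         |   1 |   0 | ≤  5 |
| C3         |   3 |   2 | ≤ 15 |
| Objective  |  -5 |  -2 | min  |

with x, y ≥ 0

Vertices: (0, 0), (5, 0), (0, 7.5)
Evaluating z = -5x - 2y at each vertex:
  (0, 0): z = 0
  (5, 0): z = -25
  (0, 7.5): z = -15

The smallest value is z = -25, attained at (5, 0).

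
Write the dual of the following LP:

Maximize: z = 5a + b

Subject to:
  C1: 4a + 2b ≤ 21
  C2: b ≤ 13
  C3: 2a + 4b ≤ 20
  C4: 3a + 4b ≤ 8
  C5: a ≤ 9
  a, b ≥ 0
Minimize: z = 21y1 + 13y2 + 20y3 + 8y4 + 9y5

Subject to:
  C1: -4y1 - 2y3 - 3y4 - y5 ≤ -5
  C2: -2y1 - y2 - 4y3 - 4y4 ≤ -1
  y1, y2, y3, y4, y5 ≥ 0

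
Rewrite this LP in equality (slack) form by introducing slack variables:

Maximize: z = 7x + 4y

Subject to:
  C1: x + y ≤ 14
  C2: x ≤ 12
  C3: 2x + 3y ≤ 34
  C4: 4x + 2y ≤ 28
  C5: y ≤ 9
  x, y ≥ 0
max z = 7x + 4y

s.t.
  x + y + s1 = 14
  x + s2 = 12
  2x + 3y + s3 = 34
  4x + 2y + s4 = 28
  y + s5 = 9
  x, y, s1, s2, s3, s4, s5 ≥ 0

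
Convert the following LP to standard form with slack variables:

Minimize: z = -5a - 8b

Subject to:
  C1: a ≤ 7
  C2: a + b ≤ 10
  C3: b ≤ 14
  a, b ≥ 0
min z = -5a - 8b

s.t.
  a + s1 = 7
  a + b + s2 = 10
  b + s3 = 14
  a, b, s1, s2, s3 ≥ 0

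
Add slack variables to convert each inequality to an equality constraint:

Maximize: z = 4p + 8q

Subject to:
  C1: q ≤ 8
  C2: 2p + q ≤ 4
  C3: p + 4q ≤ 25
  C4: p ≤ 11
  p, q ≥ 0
max z = 4p + 8q

s.t.
  q + s1 = 8
  2p + q + s2 = 4
  p + 4q + s3 = 25
  p + s4 = 11
  p, q, s1, s2, s3, s4 ≥ 0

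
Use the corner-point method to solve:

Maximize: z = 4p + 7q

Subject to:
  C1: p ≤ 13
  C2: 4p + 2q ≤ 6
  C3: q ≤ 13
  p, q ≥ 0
Each vertex is the intersection of two constraint boundaries that also satisfies all remaining constraints:
  p = 0 and q = 0 → (0, 0)
  4p + 2q = 6 and q = 0 → (1.5, 0)
  4p + 2q = 6 and p = 0 → (0, 3)

Evaluating z = 4p + 7q at each vertex:
  (0, 0): z = 0
  (1.5, 0): z = 6
  (0, 3): z = 21

The maximum is at (0, 3) with z = 21.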